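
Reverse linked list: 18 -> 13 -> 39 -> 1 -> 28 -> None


Step 1: curr=18, set curr.next=prev(None) | reversed so far: 18
Step 2: curr=13, set curr.next=prev(18) | reversed so far: 13 -> 18
Step 3: curr=39, set curr.next=prev(13) | reversed so far: 39 -> 13 -> 18
Step 4: curr=1, set curr.next=prev(39) | reversed so far: 1 -> 39 -> 13 -> 18
Step 5: curr=28, set curr.next=prev(1) | reversed so far: 28 -> 1 -> 39 -> 13 -> 18

28 -> 1 -> 39 -> 13 -> 18 -> None


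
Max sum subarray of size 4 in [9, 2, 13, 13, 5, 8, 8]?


[0:4]: 37
[1:5]: 33
[2:6]: 39
[3:7]: 34

Max: 39 at [2:6]


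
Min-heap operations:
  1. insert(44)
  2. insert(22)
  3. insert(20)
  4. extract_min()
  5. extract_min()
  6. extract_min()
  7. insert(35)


insert(44) -> [44]
insert(22) -> [22, 44]
insert(20) -> [20, 44, 22]
extract_min()->20, [22, 44]
extract_min()->22, [44]
extract_min()->44, []
insert(35) -> [35]

Final heap: [35]


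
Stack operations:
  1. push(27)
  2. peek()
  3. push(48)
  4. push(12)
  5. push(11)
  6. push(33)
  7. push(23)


push(27) -> [27]
peek()->27
push(48) -> [27, 48]
push(12) -> [27, 48, 12]
push(11) -> [27, 48, 12, 11]
push(33) -> [27, 48, 12, 11, 33]
push(23) -> [27, 48, 12, 11, 33, 23]

Final stack: [27, 48, 12, 11, 33, 23]


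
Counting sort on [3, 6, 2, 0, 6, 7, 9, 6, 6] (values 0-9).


Input: [3, 6, 2, 0, 6, 7, 9, 6, 6]
Counts: [1, 0, 1, 1, 0, 0, 4, 1, 0, 1]

Sorted: [0, 2, 3, 6, 6, 6, 6, 7, 9]


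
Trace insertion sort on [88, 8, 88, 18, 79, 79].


Initial: [88, 8, 88, 18, 79, 79]
Insert 8: [8, 88, 88, 18, 79, 79]
Insert 88: [8, 88, 88, 18, 79, 79]
Insert 18: [8, 18, 88, 88, 79, 79]
Insert 79: [8, 18, 79, 88, 88, 79]
Insert 79: [8, 18, 79, 79, 88, 88]

Sorted: [8, 18, 79, 79, 88, 88]


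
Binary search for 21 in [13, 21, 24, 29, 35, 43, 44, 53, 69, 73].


Step 1: lo=0, hi=9, mid=4, val=35
Step 2: lo=0, hi=3, mid=1, val=21

Found at index 1


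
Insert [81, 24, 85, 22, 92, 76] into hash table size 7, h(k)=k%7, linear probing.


Insert 81: h=4 -> slot 4
Insert 24: h=3 -> slot 3
Insert 85: h=1 -> slot 1
Insert 22: h=1, 1 probes -> slot 2
Insert 92: h=1, 4 probes -> slot 5
Insert 76: h=6 -> slot 6

Table: [None, 85, 22, 24, 81, 92, 76]


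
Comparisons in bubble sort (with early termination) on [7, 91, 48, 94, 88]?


Algorithm: bubble sort (with early termination)
Input: [7, 91, 48, 94, 88]
Sorted: [7, 48, 88, 91, 94]

9


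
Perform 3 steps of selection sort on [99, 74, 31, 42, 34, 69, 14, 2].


Initial: [99, 74, 31, 42, 34, 69, 14, 2]
Step 1: min=2 at 7
  Swap: [2, 74, 31, 42, 34, 69, 14, 99]
Step 2: min=14 at 6
  Swap: [2, 14, 31, 42, 34, 69, 74, 99]
Step 3: min=31 at 2
  Swap: [2, 14, 31, 42, 34, 69, 74, 99]

After 3 steps: [2, 14, 31, 42, 34, 69, 74, 99]


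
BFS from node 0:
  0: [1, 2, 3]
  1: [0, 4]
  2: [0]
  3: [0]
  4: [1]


Visit 0, enqueue [1, 2, 3]
Visit 1, enqueue [4]
Visit 2, enqueue []
Visit 3, enqueue []
Visit 4, enqueue []

BFS order: [0, 1, 2, 3, 4]


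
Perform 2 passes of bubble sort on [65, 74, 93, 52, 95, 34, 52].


Initial: [65, 74, 93, 52, 95, 34, 52]
Pass 1: [65, 74, 52, 93, 34, 52, 95] (3 swaps)
Pass 2: [65, 52, 74, 34, 52, 93, 95] (3 swaps)

After 2 passes: [65, 52, 74, 34, 52, 93, 95]


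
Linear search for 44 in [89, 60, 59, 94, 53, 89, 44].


i=0: 89!=44
i=1: 60!=44
i=2: 59!=44
i=3: 94!=44
i=4: 53!=44
i=5: 89!=44
i=6: 44==44 found!

Found at 6, 7 comps


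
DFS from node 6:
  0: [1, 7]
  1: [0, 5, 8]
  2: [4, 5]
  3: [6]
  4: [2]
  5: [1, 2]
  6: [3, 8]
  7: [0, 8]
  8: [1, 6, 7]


Visit 6, push [8, 3]
Visit 3, push []
Visit 8, push [7, 1]
Visit 1, push [5, 0]
Visit 0, push [7]
Visit 7, push []
Visit 5, push [2]
Visit 2, push [4]
Visit 4, push []

DFS order: [6, 3, 8, 1, 0, 7, 5, 2, 4]


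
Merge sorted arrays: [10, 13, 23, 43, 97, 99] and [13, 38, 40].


Take 10 from A
Take 13 from A
Take 13 from B
Take 23 from A
Take 38 from B
Take 40 from B

Merged: [10, 13, 13, 23, 38, 40, 43, 97, 99]


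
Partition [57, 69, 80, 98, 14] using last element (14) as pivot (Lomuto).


Pivot: 14
Place pivot at 0: [14, 69, 80, 98, 57]

Partitioned: [14, 69, 80, 98, 57]


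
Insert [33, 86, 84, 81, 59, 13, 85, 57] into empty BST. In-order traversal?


Insert 33: root
Insert 86: R from 33
Insert 84: R from 33 -> L from 86
Insert 81: R from 33 -> L from 86 -> L from 84
Insert 59: R from 33 -> L from 86 -> L from 84 -> L from 81
Insert 13: L from 33
Insert 85: R from 33 -> L from 86 -> R from 84
Insert 57: R from 33 -> L from 86 -> L from 84 -> L from 81 -> L from 59

In-order: [13, 33, 57, 59, 81, 84, 85, 86]


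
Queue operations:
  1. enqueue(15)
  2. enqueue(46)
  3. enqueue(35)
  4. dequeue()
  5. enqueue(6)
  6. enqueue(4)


enqueue(15) -> [15]
enqueue(46) -> [15, 46]
enqueue(35) -> [15, 46, 35]
dequeue()->15, [46, 35]
enqueue(6) -> [46, 35, 6]
enqueue(4) -> [46, 35, 6, 4]

Final queue: [46, 35, 6, 4]


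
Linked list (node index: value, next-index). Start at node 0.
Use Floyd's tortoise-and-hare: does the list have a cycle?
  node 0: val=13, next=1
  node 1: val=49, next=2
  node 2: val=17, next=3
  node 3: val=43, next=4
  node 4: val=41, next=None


Floyd's tortoise (slow, +1) and hare (fast, +2):
  init: slow=0, fast=0
  step 1: slow=1, fast=2
  step 2: slow=2, fast=4
  step 3: fast -> None, no cycle

Cycle: no


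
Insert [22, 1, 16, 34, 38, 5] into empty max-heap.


Insert 22: [22]
Insert 1: [22, 1]
Insert 16: [22, 1, 16]
Insert 34: [34, 22, 16, 1]
Insert 38: [38, 34, 16, 1, 22]
Insert 5: [38, 34, 16, 1, 22, 5]

Final heap: [38, 34, 16, 1, 22, 5]


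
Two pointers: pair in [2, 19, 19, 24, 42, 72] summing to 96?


lo=0(2)+hi=5(72)=74
lo=1(19)+hi=5(72)=91
lo=2(19)+hi=5(72)=91
lo=3(24)+hi=5(72)=96

Yes: 24+72=96


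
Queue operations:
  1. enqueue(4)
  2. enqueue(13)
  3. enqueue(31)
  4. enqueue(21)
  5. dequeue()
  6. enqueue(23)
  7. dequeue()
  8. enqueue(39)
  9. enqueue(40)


enqueue(4) -> [4]
enqueue(13) -> [4, 13]
enqueue(31) -> [4, 13, 31]
enqueue(21) -> [4, 13, 31, 21]
dequeue()->4, [13, 31, 21]
enqueue(23) -> [13, 31, 21, 23]
dequeue()->13, [31, 21, 23]
enqueue(39) -> [31, 21, 23, 39]
enqueue(40) -> [31, 21, 23, 39, 40]

Final queue: [31, 21, 23, 39, 40]


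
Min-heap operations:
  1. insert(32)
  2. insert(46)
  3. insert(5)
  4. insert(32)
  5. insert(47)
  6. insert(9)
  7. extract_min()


insert(32) -> [32]
insert(46) -> [32, 46]
insert(5) -> [5, 46, 32]
insert(32) -> [5, 32, 32, 46]
insert(47) -> [5, 32, 32, 46, 47]
insert(9) -> [5, 32, 9, 46, 47, 32]
extract_min()->5, [9, 32, 32, 46, 47]

Final heap: [9, 32, 32, 46, 47]


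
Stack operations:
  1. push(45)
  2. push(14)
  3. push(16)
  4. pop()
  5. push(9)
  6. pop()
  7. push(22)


push(45) -> [45]
push(14) -> [45, 14]
push(16) -> [45, 14, 16]
pop()->16, [45, 14]
push(9) -> [45, 14, 9]
pop()->9, [45, 14]
push(22) -> [45, 14, 22]

Final stack: [45, 14, 22]


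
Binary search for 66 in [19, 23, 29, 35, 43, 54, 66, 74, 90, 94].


Step 1: lo=0, hi=9, mid=4, val=43
Step 2: lo=5, hi=9, mid=7, val=74
Step 3: lo=5, hi=6, mid=5, val=54
Step 4: lo=6, hi=6, mid=6, val=66

Found at index 6


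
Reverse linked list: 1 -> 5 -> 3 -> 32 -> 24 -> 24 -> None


Step 1: curr=1, set curr.next=prev(None) | reversed so far: 1
Step 2: curr=5, set curr.next=prev(1) | reversed so far: 5 -> 1
Step 3: curr=3, set curr.next=prev(5) | reversed so far: 3 -> 5 -> 1
Step 4: curr=32, set curr.next=prev(3) | reversed so far: 32 -> 3 -> 5 -> 1
Step 5: curr=24, set curr.next=prev(32) | reversed so far: 24 -> 32 -> 3 -> 5 -> 1
Step 6: curr=24, set curr.next=prev(24) | reversed so far: 24 -> 24 -> 32 -> 3 -> 5 -> 1

24 -> 24 -> 32 -> 3 -> 5 -> 1 -> None


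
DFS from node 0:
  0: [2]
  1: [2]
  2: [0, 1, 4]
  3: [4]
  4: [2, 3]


Visit 0, push [2]
Visit 2, push [4, 1]
Visit 1, push []
Visit 4, push [3]
Visit 3, push []

DFS order: [0, 2, 1, 4, 3]


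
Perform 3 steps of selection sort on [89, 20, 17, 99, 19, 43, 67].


Initial: [89, 20, 17, 99, 19, 43, 67]
Step 1: min=17 at 2
  Swap: [17, 20, 89, 99, 19, 43, 67]
Step 2: min=19 at 4
  Swap: [17, 19, 89, 99, 20, 43, 67]
Step 3: min=20 at 4
  Swap: [17, 19, 20, 99, 89, 43, 67]

After 3 steps: [17, 19, 20, 99, 89, 43, 67]


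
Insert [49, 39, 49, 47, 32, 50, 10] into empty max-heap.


Insert 49: [49]
Insert 39: [49, 39]
Insert 49: [49, 39, 49]
Insert 47: [49, 47, 49, 39]
Insert 32: [49, 47, 49, 39, 32]
Insert 50: [50, 47, 49, 39, 32, 49]
Insert 10: [50, 47, 49, 39, 32, 49, 10]

Final heap: [50, 47, 49, 39, 32, 49, 10]


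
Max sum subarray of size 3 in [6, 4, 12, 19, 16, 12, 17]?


[0:3]: 22
[1:4]: 35
[2:5]: 47
[3:6]: 47
[4:7]: 45

Max: 47 at [2:5]


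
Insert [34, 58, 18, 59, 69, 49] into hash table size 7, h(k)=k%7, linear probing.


Insert 34: h=6 -> slot 6
Insert 58: h=2 -> slot 2
Insert 18: h=4 -> slot 4
Insert 59: h=3 -> slot 3
Insert 69: h=6, 1 probes -> slot 0
Insert 49: h=0, 1 probes -> slot 1

Table: [69, 49, 58, 59, 18, None, 34]


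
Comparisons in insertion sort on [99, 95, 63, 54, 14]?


Algorithm: insertion sort
Input: [99, 95, 63, 54, 14]
Sorted: [14, 54, 63, 95, 99]

10


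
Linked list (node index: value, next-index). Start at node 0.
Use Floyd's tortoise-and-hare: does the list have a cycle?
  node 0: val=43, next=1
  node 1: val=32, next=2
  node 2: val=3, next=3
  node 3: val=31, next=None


Floyd's tortoise (slow, +1) and hare (fast, +2):
  init: slow=0, fast=0
  step 1: slow=1, fast=2
  step 2: fast 2->3->None, no cycle

Cycle: no


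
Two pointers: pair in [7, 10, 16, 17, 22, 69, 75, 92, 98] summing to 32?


lo=0(7)+hi=8(98)=105
lo=0(7)+hi=7(92)=99
lo=0(7)+hi=6(75)=82
lo=0(7)+hi=5(69)=76
lo=0(7)+hi=4(22)=29
lo=1(10)+hi=4(22)=32

Yes: 10+22=32


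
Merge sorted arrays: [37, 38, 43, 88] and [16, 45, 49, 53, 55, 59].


Take 16 from B
Take 37 from A
Take 38 from A
Take 43 from A
Take 45 from B
Take 49 from B
Take 53 from B
Take 55 from B
Take 59 from B

Merged: [16, 37, 38, 43, 45, 49, 53, 55, 59, 88]


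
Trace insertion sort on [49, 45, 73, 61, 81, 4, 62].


Initial: [49, 45, 73, 61, 81, 4, 62]
Insert 45: [45, 49, 73, 61, 81, 4, 62]
Insert 73: [45, 49, 73, 61, 81, 4, 62]
Insert 61: [45, 49, 61, 73, 81, 4, 62]
Insert 81: [45, 49, 61, 73, 81, 4, 62]
Insert 4: [4, 45, 49, 61, 73, 81, 62]
Insert 62: [4, 45, 49, 61, 62, 73, 81]

Sorted: [4, 45, 49, 61, 62, 73, 81]


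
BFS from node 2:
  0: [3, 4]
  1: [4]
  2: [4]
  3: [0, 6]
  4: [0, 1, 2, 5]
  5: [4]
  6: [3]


Visit 2, enqueue [4]
Visit 4, enqueue [0, 1, 5]
Visit 0, enqueue [3]
Visit 1, enqueue []
Visit 5, enqueue []
Visit 3, enqueue [6]
Visit 6, enqueue []

BFS order: [2, 4, 0, 1, 5, 3, 6]


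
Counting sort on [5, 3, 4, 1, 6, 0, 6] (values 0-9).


Input: [5, 3, 4, 1, 6, 0, 6]
Counts: [1, 1, 0, 1, 1, 1, 2, 0, 0, 0]

Sorted: [0, 1, 3, 4, 5, 6, 6]


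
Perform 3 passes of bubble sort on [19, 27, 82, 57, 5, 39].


Initial: [19, 27, 82, 57, 5, 39]
Pass 1: [19, 27, 57, 5, 39, 82] (3 swaps)
Pass 2: [19, 27, 5, 39, 57, 82] (2 swaps)
Pass 3: [19, 5, 27, 39, 57, 82] (1 swaps)

After 3 passes: [19, 5, 27, 39, 57, 82]


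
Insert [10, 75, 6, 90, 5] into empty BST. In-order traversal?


Insert 10: root
Insert 75: R from 10
Insert 6: L from 10
Insert 90: R from 10 -> R from 75
Insert 5: L from 10 -> L from 6

In-order: [5, 6, 10, 75, 90]


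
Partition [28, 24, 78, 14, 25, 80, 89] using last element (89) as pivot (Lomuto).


Pivot: 89
  28 <= 89: advance i (no swap)
  24 <= 89: advance i (no swap)
  78 <= 89: advance i (no swap)
  14 <= 89: advance i (no swap)
  25 <= 89: advance i (no swap)
  80 <= 89: advance i (no swap)
Place pivot at 6: [28, 24, 78, 14, 25, 80, 89]

Partitioned: [28, 24, 78, 14, 25, 80, 89]


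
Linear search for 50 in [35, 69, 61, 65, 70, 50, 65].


i=0: 35!=50
i=1: 69!=50
i=2: 61!=50
i=3: 65!=50
i=4: 70!=50
i=5: 50==50 found!

Found at 5, 6 comps


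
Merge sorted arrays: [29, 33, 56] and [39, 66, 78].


Take 29 from A
Take 33 from A
Take 39 from B
Take 56 from A

Merged: [29, 33, 39, 56, 66, 78]


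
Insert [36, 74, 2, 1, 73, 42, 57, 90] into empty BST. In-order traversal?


Insert 36: root
Insert 74: R from 36
Insert 2: L from 36
Insert 1: L from 36 -> L from 2
Insert 73: R from 36 -> L from 74
Insert 42: R from 36 -> L from 74 -> L from 73
Insert 57: R from 36 -> L from 74 -> L from 73 -> R from 42
Insert 90: R from 36 -> R from 74

In-order: [1, 2, 36, 42, 57, 73, 74, 90]


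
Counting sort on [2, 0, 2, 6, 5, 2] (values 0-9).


Input: [2, 0, 2, 6, 5, 2]
Counts: [1, 0, 3, 0, 0, 1, 1, 0, 0, 0]

Sorted: [0, 2, 2, 2, 5, 6]


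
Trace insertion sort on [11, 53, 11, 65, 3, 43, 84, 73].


Initial: [11, 53, 11, 65, 3, 43, 84, 73]
Insert 53: [11, 53, 11, 65, 3, 43, 84, 73]
Insert 11: [11, 11, 53, 65, 3, 43, 84, 73]
Insert 65: [11, 11, 53, 65, 3, 43, 84, 73]
Insert 3: [3, 11, 11, 53, 65, 43, 84, 73]
Insert 43: [3, 11, 11, 43, 53, 65, 84, 73]
Insert 84: [3, 11, 11, 43, 53, 65, 84, 73]
Insert 73: [3, 11, 11, 43, 53, 65, 73, 84]

Sorted: [3, 11, 11, 43, 53, 65, 73, 84]


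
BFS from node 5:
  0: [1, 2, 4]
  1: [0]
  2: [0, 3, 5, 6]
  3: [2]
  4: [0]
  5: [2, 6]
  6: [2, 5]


Visit 5, enqueue [2, 6]
Visit 2, enqueue [0, 3]
Visit 6, enqueue []
Visit 0, enqueue [1, 4]
Visit 3, enqueue []
Visit 1, enqueue []
Visit 4, enqueue []

BFS order: [5, 2, 6, 0, 3, 1, 4]


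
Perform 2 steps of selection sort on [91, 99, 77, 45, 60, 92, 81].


Initial: [91, 99, 77, 45, 60, 92, 81]
Step 1: min=45 at 3
  Swap: [45, 99, 77, 91, 60, 92, 81]
Step 2: min=60 at 4
  Swap: [45, 60, 77, 91, 99, 92, 81]

After 2 steps: [45, 60, 77, 91, 99, 92, 81]


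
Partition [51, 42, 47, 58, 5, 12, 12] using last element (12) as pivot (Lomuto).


Pivot: 12
  5 <= 12: swap -> [5, 42, 47, 58, 51, 12, 12]
  12 <= 12: swap -> [5, 12, 47, 58, 51, 42, 12]
Place pivot at 2: [5, 12, 12, 58, 51, 42, 47]

Partitioned: [5, 12, 12, 58, 51, 42, 47]


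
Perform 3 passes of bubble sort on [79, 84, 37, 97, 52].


Initial: [79, 84, 37, 97, 52]
Pass 1: [79, 37, 84, 52, 97] (2 swaps)
Pass 2: [37, 79, 52, 84, 97] (2 swaps)
Pass 3: [37, 52, 79, 84, 97] (1 swaps)

After 3 passes: [37, 52, 79, 84, 97]


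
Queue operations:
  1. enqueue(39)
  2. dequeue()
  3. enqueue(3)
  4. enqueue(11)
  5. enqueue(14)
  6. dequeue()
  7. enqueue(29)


enqueue(39) -> [39]
dequeue()->39, []
enqueue(3) -> [3]
enqueue(11) -> [3, 11]
enqueue(14) -> [3, 11, 14]
dequeue()->3, [11, 14]
enqueue(29) -> [11, 14, 29]

Final queue: [11, 14, 29]


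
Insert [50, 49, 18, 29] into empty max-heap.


Insert 50: [50]
Insert 49: [50, 49]
Insert 18: [50, 49, 18]
Insert 29: [50, 49, 18, 29]

Final heap: [50, 49, 18, 29]


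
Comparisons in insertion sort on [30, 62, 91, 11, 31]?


Algorithm: insertion sort
Input: [30, 62, 91, 11, 31]
Sorted: [11, 30, 31, 62, 91]

8


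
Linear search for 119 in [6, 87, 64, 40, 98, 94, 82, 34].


i=0: 6!=119
i=1: 87!=119
i=2: 64!=119
i=3: 40!=119
i=4: 98!=119
i=5: 94!=119
i=6: 82!=119
i=7: 34!=119

Not found, 8 comps


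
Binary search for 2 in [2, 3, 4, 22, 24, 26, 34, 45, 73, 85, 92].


Step 1: lo=0, hi=10, mid=5, val=26
Step 2: lo=0, hi=4, mid=2, val=4
Step 3: lo=0, hi=1, mid=0, val=2

Found at index 0


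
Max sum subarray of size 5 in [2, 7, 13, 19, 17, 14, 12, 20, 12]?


[0:5]: 58
[1:6]: 70
[2:7]: 75
[3:8]: 82
[4:9]: 75

Max: 82 at [3:8]


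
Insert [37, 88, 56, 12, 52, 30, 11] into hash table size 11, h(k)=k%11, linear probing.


Insert 37: h=4 -> slot 4
Insert 88: h=0 -> slot 0
Insert 56: h=1 -> slot 1
Insert 12: h=1, 1 probes -> slot 2
Insert 52: h=8 -> slot 8
Insert 30: h=8, 1 probes -> slot 9
Insert 11: h=0, 3 probes -> slot 3

Table: [88, 56, 12, 11, 37, None, None, None, 52, 30, None]


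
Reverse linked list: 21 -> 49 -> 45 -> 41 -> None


Step 1: curr=21, set curr.next=prev(None) | reversed so far: 21
Step 2: curr=49, set curr.next=prev(21) | reversed so far: 49 -> 21
Step 3: curr=45, set curr.next=prev(49) | reversed so far: 45 -> 49 -> 21
Step 4: curr=41, set curr.next=prev(45) | reversed so far: 41 -> 45 -> 49 -> 21

41 -> 45 -> 49 -> 21 -> None


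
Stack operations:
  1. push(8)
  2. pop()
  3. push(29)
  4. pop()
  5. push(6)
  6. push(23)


push(8) -> [8]
pop()->8, []
push(29) -> [29]
pop()->29, []
push(6) -> [6]
push(23) -> [6, 23]

Final stack: [6, 23]


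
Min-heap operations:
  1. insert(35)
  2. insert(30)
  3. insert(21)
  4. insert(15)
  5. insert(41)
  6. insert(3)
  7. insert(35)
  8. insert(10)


insert(35) -> [35]
insert(30) -> [30, 35]
insert(21) -> [21, 35, 30]
insert(15) -> [15, 21, 30, 35]
insert(41) -> [15, 21, 30, 35, 41]
insert(3) -> [3, 21, 15, 35, 41, 30]
insert(35) -> [3, 21, 15, 35, 41, 30, 35]
insert(10) -> [3, 10, 15, 21, 41, 30, 35, 35]

Final heap: [3, 10, 15, 21, 41, 30, 35, 35]


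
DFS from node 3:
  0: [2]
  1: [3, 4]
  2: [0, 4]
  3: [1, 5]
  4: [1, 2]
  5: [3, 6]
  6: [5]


Visit 3, push [5, 1]
Visit 1, push [4]
Visit 4, push [2]
Visit 2, push [0]
Visit 0, push []
Visit 5, push [6]
Visit 6, push []

DFS order: [3, 1, 4, 2, 0, 5, 6]


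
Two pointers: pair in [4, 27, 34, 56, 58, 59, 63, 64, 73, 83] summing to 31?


lo=0(4)+hi=9(83)=87
lo=0(4)+hi=8(73)=77
lo=0(4)+hi=7(64)=68
lo=0(4)+hi=6(63)=67
lo=0(4)+hi=5(59)=63
lo=0(4)+hi=4(58)=62
lo=0(4)+hi=3(56)=60
lo=0(4)+hi=2(34)=38
lo=0(4)+hi=1(27)=31

Yes: 4+27=31


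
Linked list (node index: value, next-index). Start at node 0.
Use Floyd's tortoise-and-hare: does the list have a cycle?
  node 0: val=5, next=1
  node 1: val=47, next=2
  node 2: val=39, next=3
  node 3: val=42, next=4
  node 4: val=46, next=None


Floyd's tortoise (slow, +1) and hare (fast, +2):
  init: slow=0, fast=0
  step 1: slow=1, fast=2
  step 2: slow=2, fast=4
  step 3: fast -> None, no cycle

Cycle: no


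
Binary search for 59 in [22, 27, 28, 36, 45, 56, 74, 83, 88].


Step 1: lo=0, hi=8, mid=4, val=45
Step 2: lo=5, hi=8, mid=6, val=74
Step 3: lo=5, hi=5, mid=5, val=56

Not found


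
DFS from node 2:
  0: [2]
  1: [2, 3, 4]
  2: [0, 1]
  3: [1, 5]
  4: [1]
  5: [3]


Visit 2, push [1, 0]
Visit 0, push []
Visit 1, push [4, 3]
Visit 3, push [5]
Visit 5, push []
Visit 4, push []

DFS order: [2, 0, 1, 3, 5, 4]


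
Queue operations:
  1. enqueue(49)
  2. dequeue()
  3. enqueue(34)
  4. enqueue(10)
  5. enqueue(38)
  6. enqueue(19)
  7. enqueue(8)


enqueue(49) -> [49]
dequeue()->49, []
enqueue(34) -> [34]
enqueue(10) -> [34, 10]
enqueue(38) -> [34, 10, 38]
enqueue(19) -> [34, 10, 38, 19]
enqueue(8) -> [34, 10, 38, 19, 8]

Final queue: [34, 10, 38, 19, 8]


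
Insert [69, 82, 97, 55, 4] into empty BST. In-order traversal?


Insert 69: root
Insert 82: R from 69
Insert 97: R from 69 -> R from 82
Insert 55: L from 69
Insert 4: L from 69 -> L from 55

In-order: [4, 55, 69, 82, 97]


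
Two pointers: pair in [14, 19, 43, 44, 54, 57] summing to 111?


lo=0(14)+hi=5(57)=71
lo=1(19)+hi=5(57)=76
lo=2(43)+hi=5(57)=100
lo=3(44)+hi=5(57)=101
lo=4(54)+hi=5(57)=111

Yes: 54+57=111


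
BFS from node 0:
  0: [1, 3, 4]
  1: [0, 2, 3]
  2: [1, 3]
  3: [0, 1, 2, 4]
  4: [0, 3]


Visit 0, enqueue [1, 3, 4]
Visit 1, enqueue [2]
Visit 3, enqueue []
Visit 4, enqueue []
Visit 2, enqueue []

BFS order: [0, 1, 3, 4, 2]


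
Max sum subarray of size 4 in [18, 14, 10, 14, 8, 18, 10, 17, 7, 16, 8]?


[0:4]: 56
[1:5]: 46
[2:6]: 50
[3:7]: 50
[4:8]: 53
[5:9]: 52
[6:10]: 50
[7:11]: 48

Max: 56 at [0:4]


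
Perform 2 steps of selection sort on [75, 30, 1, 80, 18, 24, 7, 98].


Initial: [75, 30, 1, 80, 18, 24, 7, 98]
Step 1: min=1 at 2
  Swap: [1, 30, 75, 80, 18, 24, 7, 98]
Step 2: min=7 at 6
  Swap: [1, 7, 75, 80, 18, 24, 30, 98]

After 2 steps: [1, 7, 75, 80, 18, 24, 30, 98]


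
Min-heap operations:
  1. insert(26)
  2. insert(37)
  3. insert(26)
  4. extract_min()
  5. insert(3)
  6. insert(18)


insert(26) -> [26]
insert(37) -> [26, 37]
insert(26) -> [26, 37, 26]
extract_min()->26, [26, 37]
insert(3) -> [3, 37, 26]
insert(18) -> [3, 18, 26, 37]

Final heap: [3, 18, 26, 37]


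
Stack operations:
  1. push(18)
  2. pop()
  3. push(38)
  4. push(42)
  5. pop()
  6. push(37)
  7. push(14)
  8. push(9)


push(18) -> [18]
pop()->18, []
push(38) -> [38]
push(42) -> [38, 42]
pop()->42, [38]
push(37) -> [38, 37]
push(14) -> [38, 37, 14]
push(9) -> [38, 37, 14, 9]

Final stack: [38, 37, 14, 9]


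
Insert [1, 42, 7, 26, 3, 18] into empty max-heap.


Insert 1: [1]
Insert 42: [42, 1]
Insert 7: [42, 1, 7]
Insert 26: [42, 26, 7, 1]
Insert 3: [42, 26, 7, 1, 3]
Insert 18: [42, 26, 18, 1, 3, 7]

Final heap: [42, 26, 18, 1, 3, 7]


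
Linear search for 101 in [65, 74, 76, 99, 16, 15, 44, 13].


i=0: 65!=101
i=1: 74!=101
i=2: 76!=101
i=3: 99!=101
i=4: 16!=101
i=5: 15!=101
i=6: 44!=101
i=7: 13!=101

Not found, 8 comps


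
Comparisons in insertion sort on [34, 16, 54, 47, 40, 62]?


Algorithm: insertion sort
Input: [34, 16, 54, 47, 40, 62]
Sorted: [16, 34, 40, 47, 54, 62]

8


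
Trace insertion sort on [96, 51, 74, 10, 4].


Initial: [96, 51, 74, 10, 4]
Insert 51: [51, 96, 74, 10, 4]
Insert 74: [51, 74, 96, 10, 4]
Insert 10: [10, 51, 74, 96, 4]
Insert 4: [4, 10, 51, 74, 96]

Sorted: [4, 10, 51, 74, 96]


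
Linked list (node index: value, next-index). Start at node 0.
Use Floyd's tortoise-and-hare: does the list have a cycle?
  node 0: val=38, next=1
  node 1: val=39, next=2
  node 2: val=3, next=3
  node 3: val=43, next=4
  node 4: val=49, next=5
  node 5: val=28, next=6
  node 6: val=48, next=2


Floyd's tortoise (slow, +1) and hare (fast, +2):
  init: slow=0, fast=0
  step 1: slow=1, fast=2
  step 2: slow=2, fast=4
  step 3: slow=3, fast=6
  step 4: slow=4, fast=3
  step 5: slow=5, fast=5
  slow == fast at node 5: cycle detected

Cycle: yes


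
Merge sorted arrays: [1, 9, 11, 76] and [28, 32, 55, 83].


Take 1 from A
Take 9 from A
Take 11 from A
Take 28 from B
Take 32 from B
Take 55 from B
Take 76 from A

Merged: [1, 9, 11, 28, 32, 55, 76, 83]


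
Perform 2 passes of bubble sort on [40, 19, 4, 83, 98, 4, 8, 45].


Initial: [40, 19, 4, 83, 98, 4, 8, 45]
Pass 1: [19, 4, 40, 83, 4, 8, 45, 98] (5 swaps)
Pass 2: [4, 19, 40, 4, 8, 45, 83, 98] (4 swaps)

After 2 passes: [4, 19, 40, 4, 8, 45, 83, 98]


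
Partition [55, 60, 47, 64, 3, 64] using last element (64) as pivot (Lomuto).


Pivot: 64
  55 <= 64: advance i (no swap)
  60 <= 64: advance i (no swap)
  47 <= 64: advance i (no swap)
  64 <= 64: advance i (no swap)
  3 <= 64: advance i (no swap)
Place pivot at 5: [55, 60, 47, 64, 3, 64]

Partitioned: [55, 60, 47, 64, 3, 64]


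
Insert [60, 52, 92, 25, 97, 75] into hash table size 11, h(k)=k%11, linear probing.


Insert 60: h=5 -> slot 5
Insert 52: h=8 -> slot 8
Insert 92: h=4 -> slot 4
Insert 25: h=3 -> slot 3
Insert 97: h=9 -> slot 9
Insert 75: h=9, 1 probes -> slot 10

Table: [None, None, None, 25, 92, 60, None, None, 52, 97, 75]


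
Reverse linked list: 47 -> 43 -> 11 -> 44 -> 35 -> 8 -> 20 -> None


Step 1: curr=47, set curr.next=prev(None) | reversed so far: 47
Step 2: curr=43, set curr.next=prev(47) | reversed so far: 43 -> 47
Step 3: curr=11, set curr.next=prev(43) | reversed so far: 11 -> 43 -> 47
Step 4: curr=44, set curr.next=prev(11) | reversed so far: 44 -> 11 -> 43 -> 47
Step 5: curr=35, set curr.next=prev(44) | reversed so far: 35 -> 44 -> 11 -> 43 -> 47
Step 6: curr=8, set curr.next=prev(35) | reversed so far: 8 -> 35 -> 44 -> 11 -> 43 -> 47
Step 7: curr=20, set curr.next=prev(8) | reversed so far: 20 -> 8 -> 35 -> 44 -> 11 -> 43 -> 47

20 -> 8 -> 35 -> 44 -> 11 -> 43 -> 47 -> None


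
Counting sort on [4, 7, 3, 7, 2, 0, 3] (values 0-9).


Input: [4, 7, 3, 7, 2, 0, 3]
Counts: [1, 0, 1, 2, 1, 0, 0, 2, 0, 0]

Sorted: [0, 2, 3, 3, 4, 7, 7]


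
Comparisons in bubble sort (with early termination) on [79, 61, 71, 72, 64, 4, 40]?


Algorithm: bubble sort (with early termination)
Input: [79, 61, 71, 72, 64, 4, 40]
Sorted: [4, 40, 61, 64, 71, 72, 79]

21


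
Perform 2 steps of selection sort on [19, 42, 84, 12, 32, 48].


Initial: [19, 42, 84, 12, 32, 48]
Step 1: min=12 at 3
  Swap: [12, 42, 84, 19, 32, 48]
Step 2: min=19 at 3
  Swap: [12, 19, 84, 42, 32, 48]

After 2 steps: [12, 19, 84, 42, 32, 48]


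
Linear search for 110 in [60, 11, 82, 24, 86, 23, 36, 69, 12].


i=0: 60!=110
i=1: 11!=110
i=2: 82!=110
i=3: 24!=110
i=4: 86!=110
i=5: 23!=110
i=6: 36!=110
i=7: 69!=110
i=8: 12!=110

Not found, 9 comps


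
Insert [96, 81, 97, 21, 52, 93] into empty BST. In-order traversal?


Insert 96: root
Insert 81: L from 96
Insert 97: R from 96
Insert 21: L from 96 -> L from 81
Insert 52: L from 96 -> L from 81 -> R from 21
Insert 93: L from 96 -> R from 81

In-order: [21, 52, 81, 93, 96, 97]


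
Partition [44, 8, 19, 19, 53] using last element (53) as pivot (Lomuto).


Pivot: 53
  44 <= 53: advance i (no swap)
  8 <= 53: advance i (no swap)
  19 <= 53: advance i (no swap)
  19 <= 53: advance i (no swap)
Place pivot at 4: [44, 8, 19, 19, 53]

Partitioned: [44, 8, 19, 19, 53]


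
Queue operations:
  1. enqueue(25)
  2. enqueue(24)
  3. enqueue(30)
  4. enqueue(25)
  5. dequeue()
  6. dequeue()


enqueue(25) -> [25]
enqueue(24) -> [25, 24]
enqueue(30) -> [25, 24, 30]
enqueue(25) -> [25, 24, 30, 25]
dequeue()->25, [24, 30, 25]
dequeue()->24, [30, 25]

Final queue: [30, 25]


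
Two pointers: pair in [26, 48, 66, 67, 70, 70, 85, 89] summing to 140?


lo=0(26)+hi=7(89)=115
lo=1(48)+hi=7(89)=137
lo=2(66)+hi=7(89)=155
lo=2(66)+hi=6(85)=151
lo=2(66)+hi=5(70)=136
lo=3(67)+hi=5(70)=137
lo=4(70)+hi=5(70)=140

Yes: 70+70=140


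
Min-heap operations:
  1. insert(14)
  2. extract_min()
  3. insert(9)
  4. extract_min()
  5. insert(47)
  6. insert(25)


insert(14) -> [14]
extract_min()->14, []
insert(9) -> [9]
extract_min()->9, []
insert(47) -> [47]
insert(25) -> [25, 47]

Final heap: [25, 47]


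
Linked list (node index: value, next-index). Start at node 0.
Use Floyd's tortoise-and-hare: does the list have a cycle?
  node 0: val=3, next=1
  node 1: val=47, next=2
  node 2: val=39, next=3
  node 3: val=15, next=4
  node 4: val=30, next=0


Floyd's tortoise (slow, +1) and hare (fast, +2):
  init: slow=0, fast=0
  step 1: slow=1, fast=2
  step 2: slow=2, fast=4
  step 3: slow=3, fast=1
  step 4: slow=4, fast=3
  step 5: slow=0, fast=0
  slow == fast at node 0: cycle detected

Cycle: yes


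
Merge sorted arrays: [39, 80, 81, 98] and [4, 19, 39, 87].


Take 4 from B
Take 19 from B
Take 39 from A
Take 39 from B
Take 80 from A
Take 81 from A
Take 87 from B

Merged: [4, 19, 39, 39, 80, 81, 87, 98]


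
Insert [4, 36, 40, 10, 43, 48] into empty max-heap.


Insert 4: [4]
Insert 36: [36, 4]
Insert 40: [40, 4, 36]
Insert 10: [40, 10, 36, 4]
Insert 43: [43, 40, 36, 4, 10]
Insert 48: [48, 40, 43, 4, 10, 36]

Final heap: [48, 40, 43, 4, 10, 36]


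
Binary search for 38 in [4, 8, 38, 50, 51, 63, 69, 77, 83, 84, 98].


Step 1: lo=0, hi=10, mid=5, val=63
Step 2: lo=0, hi=4, mid=2, val=38

Found at index 2


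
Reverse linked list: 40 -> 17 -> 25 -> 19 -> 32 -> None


Step 1: curr=40, set curr.next=prev(None) | reversed so far: 40
Step 2: curr=17, set curr.next=prev(40) | reversed so far: 17 -> 40
Step 3: curr=25, set curr.next=prev(17) | reversed so far: 25 -> 17 -> 40
Step 4: curr=19, set curr.next=prev(25) | reversed so far: 19 -> 25 -> 17 -> 40
Step 5: curr=32, set curr.next=prev(19) | reversed so far: 32 -> 19 -> 25 -> 17 -> 40

32 -> 19 -> 25 -> 17 -> 40 -> None


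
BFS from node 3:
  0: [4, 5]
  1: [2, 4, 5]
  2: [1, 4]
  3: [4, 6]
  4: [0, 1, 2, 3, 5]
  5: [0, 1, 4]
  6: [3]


Visit 3, enqueue [4, 6]
Visit 4, enqueue [0, 1, 2, 5]
Visit 6, enqueue []
Visit 0, enqueue []
Visit 1, enqueue []
Visit 2, enqueue []
Visit 5, enqueue []

BFS order: [3, 4, 6, 0, 1, 2, 5]


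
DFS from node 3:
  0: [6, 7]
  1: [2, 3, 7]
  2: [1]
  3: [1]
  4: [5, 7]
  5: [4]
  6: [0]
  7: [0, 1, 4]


Visit 3, push [1]
Visit 1, push [7, 2]
Visit 2, push []
Visit 7, push [4, 0]
Visit 0, push [6]
Visit 6, push []
Visit 4, push [5]
Visit 5, push []

DFS order: [3, 1, 2, 7, 0, 6, 4, 5]


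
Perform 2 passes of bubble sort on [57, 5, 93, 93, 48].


Initial: [57, 5, 93, 93, 48]
Pass 1: [5, 57, 93, 48, 93] (2 swaps)
Pass 2: [5, 57, 48, 93, 93] (1 swaps)

After 2 passes: [5, 57, 48, 93, 93]


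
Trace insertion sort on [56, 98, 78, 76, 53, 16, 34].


Initial: [56, 98, 78, 76, 53, 16, 34]
Insert 98: [56, 98, 78, 76, 53, 16, 34]
Insert 78: [56, 78, 98, 76, 53, 16, 34]
Insert 76: [56, 76, 78, 98, 53, 16, 34]
Insert 53: [53, 56, 76, 78, 98, 16, 34]
Insert 16: [16, 53, 56, 76, 78, 98, 34]
Insert 34: [16, 34, 53, 56, 76, 78, 98]

Sorted: [16, 34, 53, 56, 76, 78, 98]


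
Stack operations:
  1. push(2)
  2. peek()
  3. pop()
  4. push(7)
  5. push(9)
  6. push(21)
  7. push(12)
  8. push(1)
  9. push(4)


push(2) -> [2]
peek()->2
pop()->2, []
push(7) -> [7]
push(9) -> [7, 9]
push(21) -> [7, 9, 21]
push(12) -> [7, 9, 21, 12]
push(1) -> [7, 9, 21, 12, 1]
push(4) -> [7, 9, 21, 12, 1, 4]

Final stack: [7, 9, 21, 12, 1, 4]


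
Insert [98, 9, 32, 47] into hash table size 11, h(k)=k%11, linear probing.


Insert 98: h=10 -> slot 10
Insert 9: h=9 -> slot 9
Insert 32: h=10, 1 probes -> slot 0
Insert 47: h=3 -> slot 3

Table: [32, None, None, 47, None, None, None, None, None, 9, 98]


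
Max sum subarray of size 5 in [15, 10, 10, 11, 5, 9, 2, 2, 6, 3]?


[0:5]: 51
[1:6]: 45
[2:7]: 37
[3:8]: 29
[4:9]: 24
[5:10]: 22

Max: 51 at [0:5]


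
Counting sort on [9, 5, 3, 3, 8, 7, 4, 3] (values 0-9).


Input: [9, 5, 3, 3, 8, 7, 4, 3]
Counts: [0, 0, 0, 3, 1, 1, 0, 1, 1, 1]

Sorted: [3, 3, 3, 4, 5, 7, 8, 9]


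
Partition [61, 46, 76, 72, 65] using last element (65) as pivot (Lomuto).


Pivot: 65
  61 <= 65: advance i (no swap)
  46 <= 65: advance i (no swap)
Place pivot at 2: [61, 46, 65, 72, 76]

Partitioned: [61, 46, 65, 72, 76]


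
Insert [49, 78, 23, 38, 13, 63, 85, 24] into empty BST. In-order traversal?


Insert 49: root
Insert 78: R from 49
Insert 23: L from 49
Insert 38: L from 49 -> R from 23
Insert 13: L from 49 -> L from 23
Insert 63: R from 49 -> L from 78
Insert 85: R from 49 -> R from 78
Insert 24: L from 49 -> R from 23 -> L from 38

In-order: [13, 23, 24, 38, 49, 63, 78, 85]


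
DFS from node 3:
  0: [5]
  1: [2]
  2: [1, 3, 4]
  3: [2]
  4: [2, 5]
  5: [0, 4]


Visit 3, push [2]
Visit 2, push [4, 1]
Visit 1, push []
Visit 4, push [5]
Visit 5, push [0]
Visit 0, push []

DFS order: [3, 2, 1, 4, 5, 0]


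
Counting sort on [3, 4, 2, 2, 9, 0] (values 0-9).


Input: [3, 4, 2, 2, 9, 0]
Counts: [1, 0, 2, 1, 1, 0, 0, 0, 0, 1]

Sorted: [0, 2, 2, 3, 4, 9]


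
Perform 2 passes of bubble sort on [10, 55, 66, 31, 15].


Initial: [10, 55, 66, 31, 15]
Pass 1: [10, 55, 31, 15, 66] (2 swaps)
Pass 2: [10, 31, 15, 55, 66] (2 swaps)

After 2 passes: [10, 31, 15, 55, 66]


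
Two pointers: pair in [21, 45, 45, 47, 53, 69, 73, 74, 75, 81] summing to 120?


lo=0(21)+hi=9(81)=102
lo=1(45)+hi=9(81)=126
lo=1(45)+hi=8(75)=120

Yes: 45+75=120


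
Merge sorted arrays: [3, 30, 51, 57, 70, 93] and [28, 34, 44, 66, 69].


Take 3 from A
Take 28 from B
Take 30 from A
Take 34 from B
Take 44 from B
Take 51 from A
Take 57 from A
Take 66 from B
Take 69 from B

Merged: [3, 28, 30, 34, 44, 51, 57, 66, 69, 70, 93]


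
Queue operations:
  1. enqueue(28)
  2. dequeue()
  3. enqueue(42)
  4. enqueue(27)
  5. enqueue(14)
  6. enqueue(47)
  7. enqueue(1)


enqueue(28) -> [28]
dequeue()->28, []
enqueue(42) -> [42]
enqueue(27) -> [42, 27]
enqueue(14) -> [42, 27, 14]
enqueue(47) -> [42, 27, 14, 47]
enqueue(1) -> [42, 27, 14, 47, 1]

Final queue: [42, 27, 14, 47, 1]


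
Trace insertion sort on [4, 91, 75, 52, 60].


Initial: [4, 91, 75, 52, 60]
Insert 91: [4, 91, 75, 52, 60]
Insert 75: [4, 75, 91, 52, 60]
Insert 52: [4, 52, 75, 91, 60]
Insert 60: [4, 52, 60, 75, 91]

Sorted: [4, 52, 60, 75, 91]


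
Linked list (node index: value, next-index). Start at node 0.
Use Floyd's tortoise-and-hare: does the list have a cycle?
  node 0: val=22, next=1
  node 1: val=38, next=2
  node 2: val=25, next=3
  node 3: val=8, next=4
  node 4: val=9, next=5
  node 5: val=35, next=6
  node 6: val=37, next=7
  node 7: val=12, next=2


Floyd's tortoise (slow, +1) and hare (fast, +2):
  init: slow=0, fast=0
  step 1: slow=1, fast=2
  step 2: slow=2, fast=4
  step 3: slow=3, fast=6
  step 4: slow=4, fast=2
  step 5: slow=5, fast=4
  step 6: slow=6, fast=6
  slow == fast at node 6: cycle detected

Cycle: yes


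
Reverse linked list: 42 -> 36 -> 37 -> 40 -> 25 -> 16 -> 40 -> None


Step 1: curr=42, set curr.next=prev(None) | reversed so far: 42
Step 2: curr=36, set curr.next=prev(42) | reversed so far: 36 -> 42
Step 3: curr=37, set curr.next=prev(36) | reversed so far: 37 -> 36 -> 42
Step 4: curr=40, set curr.next=prev(37) | reversed so far: 40 -> 37 -> 36 -> 42
Step 5: curr=25, set curr.next=prev(40) | reversed so far: 25 -> 40 -> 37 -> 36 -> 42
Step 6: curr=16, set curr.next=prev(25) | reversed so far: 16 -> 25 -> 40 -> 37 -> 36 -> 42
Step 7: curr=40, set curr.next=prev(16) | reversed so far: 40 -> 16 -> 25 -> 40 -> 37 -> 36 -> 42

40 -> 16 -> 25 -> 40 -> 37 -> 36 -> 42 -> None


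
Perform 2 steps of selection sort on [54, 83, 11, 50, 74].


Initial: [54, 83, 11, 50, 74]
Step 1: min=11 at 2
  Swap: [11, 83, 54, 50, 74]
Step 2: min=50 at 3
  Swap: [11, 50, 54, 83, 74]

After 2 steps: [11, 50, 54, 83, 74]


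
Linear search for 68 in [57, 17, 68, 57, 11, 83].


i=0: 57!=68
i=1: 17!=68
i=2: 68==68 found!

Found at 2, 3 comps


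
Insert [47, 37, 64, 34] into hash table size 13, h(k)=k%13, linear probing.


Insert 47: h=8 -> slot 8
Insert 37: h=11 -> slot 11
Insert 64: h=12 -> slot 12
Insert 34: h=8, 1 probes -> slot 9

Table: [None, None, None, None, None, None, None, None, 47, 34, None, 37, 64]


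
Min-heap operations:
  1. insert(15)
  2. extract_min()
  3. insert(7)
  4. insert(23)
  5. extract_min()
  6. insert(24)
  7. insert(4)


insert(15) -> [15]
extract_min()->15, []
insert(7) -> [7]
insert(23) -> [7, 23]
extract_min()->7, [23]
insert(24) -> [23, 24]
insert(4) -> [4, 24, 23]

Final heap: [4, 24, 23]


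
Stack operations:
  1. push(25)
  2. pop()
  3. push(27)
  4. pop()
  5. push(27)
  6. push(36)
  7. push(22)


push(25) -> [25]
pop()->25, []
push(27) -> [27]
pop()->27, []
push(27) -> [27]
push(36) -> [27, 36]
push(22) -> [27, 36, 22]

Final stack: [27, 36, 22]


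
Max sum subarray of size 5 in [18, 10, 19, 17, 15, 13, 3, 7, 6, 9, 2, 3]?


[0:5]: 79
[1:6]: 74
[2:7]: 67
[3:8]: 55
[4:9]: 44
[5:10]: 38
[6:11]: 27
[7:12]: 27

Max: 79 at [0:5]


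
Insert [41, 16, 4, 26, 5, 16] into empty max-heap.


Insert 41: [41]
Insert 16: [41, 16]
Insert 4: [41, 16, 4]
Insert 26: [41, 26, 4, 16]
Insert 5: [41, 26, 4, 16, 5]
Insert 16: [41, 26, 16, 16, 5, 4]

Final heap: [41, 26, 16, 16, 5, 4]


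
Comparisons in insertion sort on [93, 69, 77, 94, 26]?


Algorithm: insertion sort
Input: [93, 69, 77, 94, 26]
Sorted: [26, 69, 77, 93, 94]

8


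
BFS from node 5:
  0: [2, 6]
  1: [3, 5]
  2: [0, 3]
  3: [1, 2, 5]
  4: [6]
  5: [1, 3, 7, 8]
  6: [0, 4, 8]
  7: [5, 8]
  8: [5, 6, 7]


Visit 5, enqueue [1, 3, 7, 8]
Visit 1, enqueue []
Visit 3, enqueue [2]
Visit 7, enqueue []
Visit 8, enqueue [6]
Visit 2, enqueue [0]
Visit 6, enqueue [4]
Visit 0, enqueue []
Visit 4, enqueue []

BFS order: [5, 1, 3, 7, 8, 2, 6, 0, 4]


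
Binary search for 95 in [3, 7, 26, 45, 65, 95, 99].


Step 1: lo=0, hi=6, mid=3, val=45
Step 2: lo=4, hi=6, mid=5, val=95

Found at index 5


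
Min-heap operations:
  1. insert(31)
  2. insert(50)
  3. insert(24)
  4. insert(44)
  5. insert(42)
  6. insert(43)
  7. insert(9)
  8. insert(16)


insert(31) -> [31]
insert(50) -> [31, 50]
insert(24) -> [24, 50, 31]
insert(44) -> [24, 44, 31, 50]
insert(42) -> [24, 42, 31, 50, 44]
insert(43) -> [24, 42, 31, 50, 44, 43]
insert(9) -> [9, 42, 24, 50, 44, 43, 31]
insert(16) -> [9, 16, 24, 42, 44, 43, 31, 50]

Final heap: [9, 16, 24, 42, 44, 43, 31, 50]


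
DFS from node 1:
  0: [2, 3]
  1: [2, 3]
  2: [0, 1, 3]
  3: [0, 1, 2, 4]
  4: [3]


Visit 1, push [3, 2]
Visit 2, push [3, 0]
Visit 0, push [3]
Visit 3, push [4]
Visit 4, push []

DFS order: [1, 2, 0, 3, 4]


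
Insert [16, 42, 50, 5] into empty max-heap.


Insert 16: [16]
Insert 42: [42, 16]
Insert 50: [50, 16, 42]
Insert 5: [50, 16, 42, 5]

Final heap: [50, 16, 42, 5]


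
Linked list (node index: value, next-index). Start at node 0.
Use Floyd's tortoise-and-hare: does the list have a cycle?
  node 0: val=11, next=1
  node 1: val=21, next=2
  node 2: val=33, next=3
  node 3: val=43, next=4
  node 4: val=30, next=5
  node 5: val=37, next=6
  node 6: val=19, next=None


Floyd's tortoise (slow, +1) and hare (fast, +2):
  init: slow=0, fast=0
  step 1: slow=1, fast=2
  step 2: slow=2, fast=4
  step 3: slow=3, fast=6
  step 4: fast -> None, no cycle

Cycle: no


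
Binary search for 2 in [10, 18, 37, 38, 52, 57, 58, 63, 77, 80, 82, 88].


Step 1: lo=0, hi=11, mid=5, val=57
Step 2: lo=0, hi=4, mid=2, val=37
Step 3: lo=0, hi=1, mid=0, val=10

Not found


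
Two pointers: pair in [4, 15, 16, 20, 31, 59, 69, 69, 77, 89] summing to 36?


lo=0(4)+hi=9(89)=93
lo=0(4)+hi=8(77)=81
lo=0(4)+hi=7(69)=73
lo=0(4)+hi=6(69)=73
lo=0(4)+hi=5(59)=63
lo=0(4)+hi=4(31)=35
lo=1(15)+hi=4(31)=46
lo=1(15)+hi=3(20)=35
lo=2(16)+hi=3(20)=36

Yes: 16+20=36


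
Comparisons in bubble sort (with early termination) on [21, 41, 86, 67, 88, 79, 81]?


Algorithm: bubble sort (with early termination)
Input: [21, 41, 86, 67, 88, 79, 81]
Sorted: [21, 41, 67, 79, 81, 86, 88]

15


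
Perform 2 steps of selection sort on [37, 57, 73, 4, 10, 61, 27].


Initial: [37, 57, 73, 4, 10, 61, 27]
Step 1: min=4 at 3
  Swap: [4, 57, 73, 37, 10, 61, 27]
Step 2: min=10 at 4
  Swap: [4, 10, 73, 37, 57, 61, 27]

After 2 steps: [4, 10, 73, 37, 57, 61, 27]


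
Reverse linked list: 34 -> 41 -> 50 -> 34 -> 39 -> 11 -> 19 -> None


Step 1: curr=34, set curr.next=prev(None) | reversed so far: 34
Step 2: curr=41, set curr.next=prev(34) | reversed so far: 41 -> 34
Step 3: curr=50, set curr.next=prev(41) | reversed so far: 50 -> 41 -> 34
Step 4: curr=34, set curr.next=prev(50) | reversed so far: 34 -> 50 -> 41 -> 34
Step 5: curr=39, set curr.next=prev(34) | reversed so far: 39 -> 34 -> 50 -> 41 -> 34
Step 6: curr=11, set curr.next=prev(39) | reversed so far: 11 -> 39 -> 34 -> 50 -> 41 -> 34
Step 7: curr=19, set curr.next=prev(11) | reversed so far: 19 -> 11 -> 39 -> 34 -> 50 -> 41 -> 34

19 -> 11 -> 39 -> 34 -> 50 -> 41 -> 34 -> None


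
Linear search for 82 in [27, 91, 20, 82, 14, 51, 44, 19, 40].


i=0: 27!=82
i=1: 91!=82
i=2: 20!=82
i=3: 82==82 found!

Found at 3, 4 comps


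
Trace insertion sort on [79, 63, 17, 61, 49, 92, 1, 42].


Initial: [79, 63, 17, 61, 49, 92, 1, 42]
Insert 63: [63, 79, 17, 61, 49, 92, 1, 42]
Insert 17: [17, 63, 79, 61, 49, 92, 1, 42]
Insert 61: [17, 61, 63, 79, 49, 92, 1, 42]
Insert 49: [17, 49, 61, 63, 79, 92, 1, 42]
Insert 92: [17, 49, 61, 63, 79, 92, 1, 42]
Insert 1: [1, 17, 49, 61, 63, 79, 92, 42]
Insert 42: [1, 17, 42, 49, 61, 63, 79, 92]

Sorted: [1, 17, 42, 49, 61, 63, 79, 92]


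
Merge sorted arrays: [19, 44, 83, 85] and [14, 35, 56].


Take 14 from B
Take 19 from A
Take 35 from B
Take 44 from A
Take 56 from B

Merged: [14, 19, 35, 44, 56, 83, 85]


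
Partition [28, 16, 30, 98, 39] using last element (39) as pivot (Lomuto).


Pivot: 39
  28 <= 39: advance i (no swap)
  16 <= 39: advance i (no swap)
  30 <= 39: advance i (no swap)
Place pivot at 3: [28, 16, 30, 39, 98]

Partitioned: [28, 16, 30, 39, 98]


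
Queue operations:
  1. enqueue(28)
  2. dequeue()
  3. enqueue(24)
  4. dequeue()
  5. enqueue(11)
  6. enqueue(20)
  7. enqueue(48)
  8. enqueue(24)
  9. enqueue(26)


enqueue(28) -> [28]
dequeue()->28, []
enqueue(24) -> [24]
dequeue()->24, []
enqueue(11) -> [11]
enqueue(20) -> [11, 20]
enqueue(48) -> [11, 20, 48]
enqueue(24) -> [11, 20, 48, 24]
enqueue(26) -> [11, 20, 48, 24, 26]

Final queue: [11, 20, 48, 24, 26]
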